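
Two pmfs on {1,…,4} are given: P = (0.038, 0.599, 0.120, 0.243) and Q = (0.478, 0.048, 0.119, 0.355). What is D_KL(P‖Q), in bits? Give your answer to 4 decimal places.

1.9110 bits

D(P‖Q) = Σ p·log₂(p/q).
  0.038·log₂(0.038/0.478) = -0.13881
  0.599·log₂(0.599/0.048) = 2.18123
  0.120·log₂(0.120/0.119) = 0.00145
  0.243·log₂(0.243/0.355) = -0.13289
D(P‖Q) = 1.9110 bits.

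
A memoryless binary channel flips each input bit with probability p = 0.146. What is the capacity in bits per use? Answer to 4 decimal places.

0.4003 bits

Binary symmetric channel: C = 1 − h₂(ε) where h₂ is the binary entropy function.
h₂(0.146) = −0.146·log₂0.146 − 0.854·log₂0.854 = 0.5997.
C = 1 − 0.5997 = 0.4003 bits per channel use.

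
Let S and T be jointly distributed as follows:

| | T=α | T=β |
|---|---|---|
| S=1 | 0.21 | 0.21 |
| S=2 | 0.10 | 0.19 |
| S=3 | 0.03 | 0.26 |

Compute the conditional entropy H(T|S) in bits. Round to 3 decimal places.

0.829 bits

Chain rule: H(T|S) = H(S,T) − H(S).
Marginals: p(S) = (0.4200, 0.2900, 0.2900), p(T) = (0.3400, 0.6600).
H(S,T) = 2.3901 bits; H(S) = 1.5615 bits.
H(T|S) = 2.3901 − 1.5615 = 0.829 bits.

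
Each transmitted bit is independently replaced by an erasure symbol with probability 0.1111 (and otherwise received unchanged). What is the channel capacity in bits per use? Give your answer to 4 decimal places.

Binary erasure channel: capacity C = 1 − ε.
C = 1 − 0.1111 = 0.8889 bits per channel use.

0.8889 bits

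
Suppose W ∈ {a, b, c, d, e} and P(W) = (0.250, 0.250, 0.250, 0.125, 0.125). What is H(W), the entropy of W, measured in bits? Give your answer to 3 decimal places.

2.250 bits

H(W) = −Σ p·log₂ p.
  −(0.250)·log₂(0.250) = 0.5000
  −(0.250)·log₂(0.250) = 0.5000
  −(0.250)·log₂(0.250) = 0.5000
  −(0.125)·log₂(0.125) = 0.3750
  −(0.125)·log₂(0.125) = 0.3750
Sum: 0.5000 + 0.5000 + 0.5000 + 0.3750 + 0.3750 = 2.250 bits.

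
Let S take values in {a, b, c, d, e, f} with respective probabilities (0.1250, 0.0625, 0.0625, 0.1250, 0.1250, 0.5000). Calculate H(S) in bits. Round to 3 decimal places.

2.125 bits

H(S) = −Σ p·log₂ p.
  −(0.1250)·log₂(0.1250) = 0.3750
  −(0.0625)·log₂(0.0625) = 0.2500
  −(0.0625)·log₂(0.0625) = 0.2500
  −(0.1250)·log₂(0.1250) = 0.3750
  −(0.1250)·log₂(0.1250) = 0.3750
  −(0.5000)·log₂(0.5000) = 0.5000
Sum: 0.3750 + 0.2500 + 0.2500 + 0.3750 + 0.3750 + 0.5000 = 2.125 bits.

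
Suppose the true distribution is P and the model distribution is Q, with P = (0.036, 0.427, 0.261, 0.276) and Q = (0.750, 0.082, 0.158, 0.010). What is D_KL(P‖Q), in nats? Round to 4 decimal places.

1.6420 nats

D(P‖Q) = Σ p·ln(p/q).
  0.036·ln(0.036/0.750) = -0.10932
  0.427·ln(0.427/0.082) = 0.70458
  0.261·ln(0.261/0.158) = 0.13100
  0.276·ln(0.276/0.010) = 0.91572
D(P‖Q) = 1.6420 nats.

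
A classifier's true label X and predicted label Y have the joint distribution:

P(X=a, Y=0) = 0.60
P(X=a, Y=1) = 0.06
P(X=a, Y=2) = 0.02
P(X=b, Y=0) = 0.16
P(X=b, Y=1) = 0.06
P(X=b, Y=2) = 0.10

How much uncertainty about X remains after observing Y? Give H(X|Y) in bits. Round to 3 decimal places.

0.762 bits

Marginals: p(X) = (0.6800, 0.3200), p(Y) = (0.7600, 0.1200, 0.1200).
H(X|Y) = Σ p(Y) · H(X|Y=·).
  Y=0: p=0.7600, H(X|Y=0) = 0.7425
  Y=1: p=0.1200, H(X|Y=1) = 1.0000
  Y=2: p=0.1200, H(X|Y=2) = 0.6500
Weighted sum = 0.762 bits.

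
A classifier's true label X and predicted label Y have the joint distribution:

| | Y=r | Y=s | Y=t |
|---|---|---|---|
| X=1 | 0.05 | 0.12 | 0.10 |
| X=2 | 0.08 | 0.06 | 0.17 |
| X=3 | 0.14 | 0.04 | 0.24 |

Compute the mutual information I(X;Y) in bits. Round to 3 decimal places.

Marginals: p(X) = (0.2700, 0.3100, 0.4200), p(Y) = (0.2700, 0.2200, 0.5100).
I(X;Y) = Σ p(x,y)·log₂[p(x,y)/(p(x)p(y))].
  (1,r): 0.05·log₂(0.6859) = -0.0272
  (1,s): 0.12·log₂(2.0202) = 0.1217
  (1,t): 0.10·log₂(0.7262) = -0.0462
  (2,r): 0.08·log₂(0.9558) = -0.0052
  (2,s): 0.06·log₂(0.8798) = -0.0111
  (2,t): 0.17·log₂(1.0753) = 0.0178
  (3,r): 0.14·log₂(1.2346) = 0.0426
  (3,s): 0.04·log₂(0.4329) = -0.0483
  (3,t): 0.24·log₂(1.1204) = 0.0394
Sum = 0.084 bits.

0.084 bits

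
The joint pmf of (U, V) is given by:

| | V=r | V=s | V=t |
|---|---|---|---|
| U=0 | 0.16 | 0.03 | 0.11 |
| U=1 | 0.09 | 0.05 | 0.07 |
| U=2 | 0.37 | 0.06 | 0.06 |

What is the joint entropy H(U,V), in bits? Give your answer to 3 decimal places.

2.740 bits

H(U,V) = −Σ p(x,y)·log₂ p(x,y) over all 9 cells.
  cell (0,r): −0.16·log₂0.16 = 0.4230
  cell (0,s): −0.03·log₂0.03 = 0.1518
  cell (0,t): −0.11·log₂0.11 = 0.3503
  cell (1,r): −0.09·log₂0.09 = 0.3127
  cell (1,s): −0.05·log₂0.05 = 0.2161
  cell (1,t): −0.07·log₂0.07 = 0.2686
  cell (2,r): −0.37·log₂0.37 = 0.5307
  cell (2,s): −0.06·log₂0.06 = 0.2435
  cell (2,t): −0.06·log₂0.06 = 0.2435
Sum = 2.740 bits.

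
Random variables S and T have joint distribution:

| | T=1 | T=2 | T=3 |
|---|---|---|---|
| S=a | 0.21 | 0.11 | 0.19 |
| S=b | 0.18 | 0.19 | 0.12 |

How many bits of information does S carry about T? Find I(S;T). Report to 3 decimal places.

Marginals: p(S) = (0.5100, 0.4900), p(T) = (0.3900, 0.3000, 0.3100).
I(S;T) = Σ p(x,y)·log₂[p(x,y)/(p(x)p(y))].
  (a,1): 0.21·log₂(1.0558) = 0.0165
  (a,2): 0.11·log₂(0.7190) = -0.0524
  (a,3): 0.19·log₂(1.2018) = 0.0504
  (b,1): 0.18·log₂(0.9419) = -0.0155
  (b,2): 0.19·log₂(1.2925) = 0.0703
  (b,3): 0.12·log₂(0.7900) = -0.0408
Sum = 0.028 bits.

0.028 bits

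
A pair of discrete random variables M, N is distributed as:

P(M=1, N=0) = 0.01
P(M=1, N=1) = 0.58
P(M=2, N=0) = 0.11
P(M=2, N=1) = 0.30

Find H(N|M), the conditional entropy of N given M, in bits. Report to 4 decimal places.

Chain rule: H(N|M) = H(M,N) − H(M).
Marginals: p(M) = (0.5900, 0.4100), p(N) = (0.1200, 0.8800).
H(M,N) = 1.3936 bits; H(M) = 0.9765 bits.
H(N|M) = 1.3936 − 0.9765 = 0.4171 bits.

0.4171 bits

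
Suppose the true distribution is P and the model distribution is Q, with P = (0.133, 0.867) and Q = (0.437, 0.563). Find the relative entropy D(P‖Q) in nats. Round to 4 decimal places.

0.2161 nats

D(P‖Q) = Σ p·ln(p/q).
  0.133·ln(0.133/0.437) = -0.15821
  0.867·ln(0.867/0.563) = 0.37434
D(P‖Q) = 0.2161 nats.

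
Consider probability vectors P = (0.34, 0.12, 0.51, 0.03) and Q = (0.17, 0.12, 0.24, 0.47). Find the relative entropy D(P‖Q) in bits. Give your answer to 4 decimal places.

0.7755 bits

D(P‖Q) = Σ p·log₂(p/q).
  0.34·log₂(0.34/0.17) = 0.34000
  0.12·log₂(0.12/0.12) = 0.00000
  0.51·log₂(0.51/0.24) = 0.55461
  0.03·log₂(0.03/0.47) = -0.11909
D(P‖Q) = 0.7755 bits.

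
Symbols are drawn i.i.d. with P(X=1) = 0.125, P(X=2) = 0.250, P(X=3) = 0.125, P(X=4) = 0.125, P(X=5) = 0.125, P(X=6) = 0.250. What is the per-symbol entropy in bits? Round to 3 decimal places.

H(X) = −Σ p·log₂ p.
  −(0.125)·log₂(0.125) = 0.3750
  −(0.250)·log₂(0.250) = 0.5000
  −(0.125)·log₂(0.125) = 0.3750
  −(0.125)·log₂(0.125) = 0.3750
  −(0.125)·log₂(0.125) = 0.3750
  −(0.250)·log₂(0.250) = 0.5000
Sum: 0.3750 + 0.5000 + 0.3750 + 0.3750 + 0.3750 + 0.5000 = 2.500 bits.

2.500 bits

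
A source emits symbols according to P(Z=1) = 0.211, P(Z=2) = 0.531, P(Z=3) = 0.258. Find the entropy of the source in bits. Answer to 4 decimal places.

1.4628 bits

H(Z) = −Σ p·log₂ p.
  −(0.211)·log₂(0.211) = 0.47363
  −(0.531)·log₂(0.531) = 0.48492
  −(0.258)·log₂(0.258) = 0.50428
Sum: 0.47363 + 0.48492 + 0.50428 = 1.4628 bits.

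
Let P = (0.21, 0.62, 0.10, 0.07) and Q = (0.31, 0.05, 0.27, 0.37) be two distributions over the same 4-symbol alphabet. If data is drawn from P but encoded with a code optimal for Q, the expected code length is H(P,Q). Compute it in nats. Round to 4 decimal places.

2.3038 nats

H(P,Q) = −Σ p·ln q.
  −0.21·ln(0.31) = 0.24595
  −0.62·ln(0.05) = 1.85735
  −0.10·ln(0.27) = 0.13093
  −0.07·ln(0.37) = 0.06960
H(P,Q) = 2.3038 nats.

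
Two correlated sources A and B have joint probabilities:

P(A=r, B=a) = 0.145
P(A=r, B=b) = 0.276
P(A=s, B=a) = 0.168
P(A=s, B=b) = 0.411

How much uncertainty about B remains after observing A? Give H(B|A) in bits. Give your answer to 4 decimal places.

0.8942 bits

Chain rule: H(B|A) = H(A,B) − H(A).
Marginals: p(A) = (0.4210, 0.5790), p(B) = (0.3130, 0.6870).
H(A,B) = 1.8761 bits; H(A) = 0.9819 bits.
H(B|A) = 1.8761 − 0.9819 = 0.8942 bits.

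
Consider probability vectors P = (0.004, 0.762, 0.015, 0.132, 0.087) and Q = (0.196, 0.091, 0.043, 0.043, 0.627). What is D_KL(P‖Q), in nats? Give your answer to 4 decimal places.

1.5642 nats

D(P‖Q) = Σ p·ln(p/q).
  0.004·ln(0.004/0.196) = -0.01557
  0.762·ln(0.762/0.091) = 1.61932
  0.015·ln(0.015/0.043) = -0.01580
  0.132·ln(0.132/0.043) = 0.14805
  0.087·ln(0.087/0.627) = -0.17183
D(P‖Q) = 1.5642 nats.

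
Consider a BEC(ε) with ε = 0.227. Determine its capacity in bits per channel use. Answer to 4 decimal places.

0.7730 bits

Binary erasure channel: capacity C = 1 − ε.
C = 1 − 0.227 = 0.7730 bits per channel use.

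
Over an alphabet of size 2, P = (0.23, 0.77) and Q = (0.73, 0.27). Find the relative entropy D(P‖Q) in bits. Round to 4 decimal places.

D(P‖Q) = Σ p·log₂(p/q).
  0.23·log₂(0.23/0.73) = -0.38324
  0.77·log₂(0.77/0.27) = 1.16416
D(P‖Q) = 0.7809 bits.

0.7809 bits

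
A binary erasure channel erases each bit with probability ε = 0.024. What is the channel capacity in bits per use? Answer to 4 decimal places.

Binary erasure channel: capacity C = 1 − ε.
C = 1 − 0.024 = 0.9760 bits per channel use.

0.9760 bits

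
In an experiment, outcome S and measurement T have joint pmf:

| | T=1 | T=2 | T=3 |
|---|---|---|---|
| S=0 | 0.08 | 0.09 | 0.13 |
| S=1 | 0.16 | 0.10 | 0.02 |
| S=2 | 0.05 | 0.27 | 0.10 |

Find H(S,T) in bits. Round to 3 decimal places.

H(S,T) = −Σ p(x,y)·log₂ p(x,y) over all 9 cells.
  cell (0,1): −0.08·log₂0.08 = 0.2915
  cell (0,2): −0.09·log₂0.09 = 0.3127
  cell (0,3): −0.13·log₂0.13 = 0.3826
  cell (1,1): −0.16·log₂0.16 = 0.4230
  cell (1,2): −0.10·log₂0.10 = 0.3322
  cell (1,3): −0.02·log₂0.02 = 0.1129
  cell (2,1): −0.05·log₂0.05 = 0.2161
  cell (2,2): −0.27·log₂0.27 = 0.5100
  cell (2,3): −0.10·log₂0.10 = 0.3322
Sum = 2.913 bits.

2.913 bits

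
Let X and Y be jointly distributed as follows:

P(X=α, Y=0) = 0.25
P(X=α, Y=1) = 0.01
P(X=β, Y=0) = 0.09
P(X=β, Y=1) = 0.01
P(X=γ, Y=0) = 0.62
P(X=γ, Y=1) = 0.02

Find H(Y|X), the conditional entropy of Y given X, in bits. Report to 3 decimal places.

Chain rule: H(Y|X) = H(X,Y) − H(X).
Marginals: p(X) = (0.2600, 0.1000, 0.6400), p(Y) = (0.9600, 0.0400).
H(X,Y) = 1.4860 bits; H(X) = 1.2495 bits.
H(Y|X) = 1.4860 − 1.2495 = 0.236 bits.

0.236 bits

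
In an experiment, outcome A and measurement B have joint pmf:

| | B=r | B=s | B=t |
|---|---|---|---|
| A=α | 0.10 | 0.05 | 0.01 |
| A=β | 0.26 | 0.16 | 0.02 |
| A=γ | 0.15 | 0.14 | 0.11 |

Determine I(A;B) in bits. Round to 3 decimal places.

Marginals: p(A) = (0.1600, 0.4400, 0.4000), p(B) = (0.5100, 0.3500, 0.1400).
I(A;B) = Σ p(x,y)·log₂[p(x,y)/(p(x)p(y))].
  (α,r): 0.10·log₂(1.2255) = 0.0293
  (α,s): 0.05·log₂(0.8929) = -0.0082
  (α,t): 0.01·log₂(0.4464) = -0.0116
  (β,r): 0.26·log₂(1.1586) = 0.0552
  (β,s): 0.16·log₂(1.0390) = 0.0088
  (β,t): 0.02·log₂(0.3247) = -0.0325
  (γ,r): 0.15·log₂(0.7353) = -0.0665
  (γ,s): 0.14·log₂(1.0000) = 0.0000
  (γ,t): 0.11·log₂(1.9643) = 0.1071
Sum = 0.082 bits.

0.082 bits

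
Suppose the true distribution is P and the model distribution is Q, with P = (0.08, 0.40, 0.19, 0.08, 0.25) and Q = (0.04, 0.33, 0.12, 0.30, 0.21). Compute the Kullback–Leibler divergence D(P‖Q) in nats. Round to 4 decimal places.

0.1576 nats

D(P‖Q) = Σ p·ln(p/q).
  0.08·ln(0.08/0.04) = 0.05545
  0.40·ln(0.40/0.33) = 0.07695
  0.19·ln(0.19/0.12) = 0.08731
  0.08·ln(0.08/0.30) = -0.10574
  0.25·ln(0.25/0.21) = 0.04359
D(P‖Q) = 0.1576 nats.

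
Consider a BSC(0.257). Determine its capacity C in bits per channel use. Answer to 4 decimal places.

Binary symmetric channel: C = 1 − h₂(ε) where h₂ is the binary entropy function.
h₂(0.257) = −0.257·log₂0.257 − 0.743·log₂0.743 = 0.8222.
C = 1 − 0.8222 = 0.1778 bits per channel use.

0.1778 bits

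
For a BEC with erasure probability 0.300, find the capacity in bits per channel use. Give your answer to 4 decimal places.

Binary erasure channel: capacity C = 1 − ε.
C = 1 − 0.300 = 0.7000 bits per channel use.

0.7000 bits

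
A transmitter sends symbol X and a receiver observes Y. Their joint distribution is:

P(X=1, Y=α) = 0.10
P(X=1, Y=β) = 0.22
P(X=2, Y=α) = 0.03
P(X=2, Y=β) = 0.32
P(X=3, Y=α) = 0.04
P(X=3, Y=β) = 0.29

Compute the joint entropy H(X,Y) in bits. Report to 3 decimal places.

H(X,Y) = −Σ p(x,y)·log₂ p(x,y) over all 6 cells.
  cell (1,α): −0.10·log₂0.10 = 0.3322
  cell (1,β): −0.22·log₂0.22 = 0.4806
  cell (2,α): −0.03·log₂0.03 = 0.1518
  cell (2,β): −0.32·log₂0.32 = 0.5260
  cell (3,α): −0.04·log₂0.04 = 0.1858
  cell (3,β): −0.29·log₂0.29 = 0.5179
Sum = 2.194 bits.

2.194 bits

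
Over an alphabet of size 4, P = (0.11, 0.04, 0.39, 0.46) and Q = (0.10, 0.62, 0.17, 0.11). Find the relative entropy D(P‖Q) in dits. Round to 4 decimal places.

0.3834 dits

D(P‖Q) = Σ p·log₁₀(p/q).
  0.11·log₁₀(0.11/0.10) = 0.00455
  0.04·log₁₀(0.04/0.62) = -0.04761
  0.39·log₁₀(0.39/0.17) = 0.14064
  0.46·log₁₀(0.46/0.11) = 0.28583
D(P‖Q) = 0.3834 dits.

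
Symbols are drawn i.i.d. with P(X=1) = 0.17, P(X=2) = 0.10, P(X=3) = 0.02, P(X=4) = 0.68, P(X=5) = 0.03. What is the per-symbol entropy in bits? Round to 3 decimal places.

H(X) = −Σ p·log₂ p.
  −(0.17)·log₂(0.17) = 0.4346
  −(0.10)·log₂(0.10) = 0.3322
  −(0.02)·log₂(0.02) = 0.1129
  −(0.68)·log₂(0.68) = 0.3783
  −(0.03)·log₂(0.03) = 0.1518
Sum: 0.4346 + 0.3322 + 0.1129 + 0.3783 + 0.1518 = 1.410 bits.

1.410 bits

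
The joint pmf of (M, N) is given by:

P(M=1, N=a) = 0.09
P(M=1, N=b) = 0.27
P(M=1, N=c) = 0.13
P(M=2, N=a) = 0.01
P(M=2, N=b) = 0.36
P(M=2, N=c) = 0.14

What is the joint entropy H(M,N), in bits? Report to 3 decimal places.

2.199 bits

H(M,N) = −Σ p(x,y)·log₂ p(x,y) over all 6 cells.
  cell (1,a): −0.09·log₂0.09 = 0.3127
  cell (1,b): −0.27·log₂0.27 = 0.5100
  cell (1,c): −0.13·log₂0.13 = 0.3826
  cell (2,a): −0.01·log₂0.01 = 0.0664
  cell (2,b): −0.36·log₂0.36 = 0.5306
  cell (2,c): −0.14·log₂0.14 = 0.3971
Sum = 2.199 bits.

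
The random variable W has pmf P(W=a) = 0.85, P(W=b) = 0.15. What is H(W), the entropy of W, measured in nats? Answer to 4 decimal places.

H(W) = −Σ p·ln p.
  −(0.85)·ln(0.85) = 0.13814
  −(0.15)·ln(0.15) = 0.28457
Sum: 0.13814 + 0.28457 = 0.4227 nats.

0.4227 nats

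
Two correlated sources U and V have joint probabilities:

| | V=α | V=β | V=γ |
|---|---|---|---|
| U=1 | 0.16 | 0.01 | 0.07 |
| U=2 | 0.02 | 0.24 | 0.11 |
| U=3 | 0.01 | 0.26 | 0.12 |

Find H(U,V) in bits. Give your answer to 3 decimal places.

H(U,V) = −Σ p(x,y)·log₂ p(x,y) over all 9 cells.
  cell (1,α): −0.16·log₂0.16 = 0.4230
  cell (1,β): −0.01·log₂0.01 = 0.0664
  cell (1,γ): −0.07·log₂0.07 = 0.2686
  cell (2,α): −0.02·log₂0.02 = 0.1129
  cell (2,β): −0.24·log₂0.24 = 0.4941
  cell (2,γ): −0.11·log₂0.11 = 0.3503
  cell (3,α): −0.01·log₂0.01 = 0.0664
  cell (3,β): −0.26·log₂0.26 = 0.5053
  cell (3,γ): −0.12·log₂0.12 = 0.3671
Sum = 2.654 bits.

2.654 bits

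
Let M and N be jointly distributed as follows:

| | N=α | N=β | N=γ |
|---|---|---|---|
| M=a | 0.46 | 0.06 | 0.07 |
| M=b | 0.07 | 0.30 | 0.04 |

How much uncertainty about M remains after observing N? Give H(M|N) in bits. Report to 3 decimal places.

Marginals: p(M) = (0.5900, 0.4100), p(N) = (0.5300, 0.3600, 0.1100).
H(M|N) = Σ p(N) · H(M|N=·).
  N=α: p=0.5300, H(M|N=α) = 0.5631
  N=β: p=0.3600, H(M|N=β) = 0.6500
  N=γ: p=0.1100, H(M|N=γ) = 0.9457
Weighted sum = 0.636 bits.

0.636 bits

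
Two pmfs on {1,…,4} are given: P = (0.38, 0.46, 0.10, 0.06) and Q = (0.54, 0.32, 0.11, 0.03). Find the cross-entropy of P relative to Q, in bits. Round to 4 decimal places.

H(P,Q) = −Σ p·log₂ q.
  −0.38·log₂(0.54) = 0.33781
  −0.46·log₂(0.32) = 0.75617
  −0.10·log₂(0.11) = 0.31844
  −0.06·log₂(0.03) = 0.30353
H(P,Q) = 1.7160 bits.

1.7160 bits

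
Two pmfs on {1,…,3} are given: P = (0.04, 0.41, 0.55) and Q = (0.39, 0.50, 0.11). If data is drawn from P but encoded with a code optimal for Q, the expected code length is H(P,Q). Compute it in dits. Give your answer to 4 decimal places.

H(P,Q) = −Σ p·log₁₀ q.
  −0.04·log₁₀(0.39) = 0.01636
  −0.41·log₁₀(0.50) = 0.12342
  −0.55·log₁₀(0.11) = 0.52723
H(P,Q) = 0.6670 dits.

0.6670 dits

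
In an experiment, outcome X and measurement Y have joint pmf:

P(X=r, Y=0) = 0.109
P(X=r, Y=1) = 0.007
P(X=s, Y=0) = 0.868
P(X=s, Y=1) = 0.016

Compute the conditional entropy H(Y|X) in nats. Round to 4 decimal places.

Chain rule: H(Y|X) = H(X,Y) − H(X).
Marginals: p(X) = (0.1160, 0.8840), p(Y) = (0.9770, 0.0230).
H(X,Y) = 0.4654 nats; H(X) = 0.3589 nats.
H(Y|X) = 0.4654 − 0.3589 = 0.1065 nats.

0.1065 nats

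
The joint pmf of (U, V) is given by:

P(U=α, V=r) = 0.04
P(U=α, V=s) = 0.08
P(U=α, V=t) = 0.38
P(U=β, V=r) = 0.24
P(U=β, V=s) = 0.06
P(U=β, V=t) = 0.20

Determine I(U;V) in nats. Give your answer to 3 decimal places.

0.109 nats

Marginals: p(U) = (0.5000, 0.5000), p(V) = (0.2800, 0.1400, 0.5800).
I(U;V) = H(U) + H(V) − H(U,V).
H(U) = 0.6931, H(V) = 0.9476, H(U,V) = 1.5317.
I(U;V) = 0.6931 + 0.9476 − 1.5317 = 0.109 nats.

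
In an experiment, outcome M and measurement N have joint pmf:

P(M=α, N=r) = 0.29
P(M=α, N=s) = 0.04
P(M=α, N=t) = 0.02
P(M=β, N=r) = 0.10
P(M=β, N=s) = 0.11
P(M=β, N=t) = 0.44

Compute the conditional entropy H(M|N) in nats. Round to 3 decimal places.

0.391 nats

Marginals: p(M) = (0.3500, 0.6500), p(N) = (0.3900, 0.1500, 0.4600).
H(M|N) = Σ p(N) · H(M|N=·).
  N=r: p=0.3900, H(M|N=r) = 0.5693
  N=s: p=0.1500, H(M|N=s) = 0.5799
  N=t: p=0.4600, H(M|N=t) = 0.1788
Weighted sum = 0.391 nats.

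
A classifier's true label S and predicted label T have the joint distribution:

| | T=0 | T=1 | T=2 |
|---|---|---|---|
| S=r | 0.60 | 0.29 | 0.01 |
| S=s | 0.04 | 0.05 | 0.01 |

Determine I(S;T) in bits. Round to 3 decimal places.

0.028 bits

Marginals: p(S) = (0.9000, 0.1000), p(T) = (0.6400, 0.3400, 0.0200).
I(S;T) = Σ p(x,y)·log₂[p(x,y)/(p(x)p(y))].
  (r,0): 0.60·log₂(1.0417) = 0.0353
  (r,1): 0.29·log₂(0.9477) = -0.0225
  (r,2): 0.01·log₂(0.5556) = -0.0085
  (s,0): 0.04·log₂(0.6250) = -0.0271
  (s,1): 0.05·log₂(1.4706) = 0.0278
  (s,2): 0.01·log₂(5.0000) = 0.0232
Sum = 0.028 bits.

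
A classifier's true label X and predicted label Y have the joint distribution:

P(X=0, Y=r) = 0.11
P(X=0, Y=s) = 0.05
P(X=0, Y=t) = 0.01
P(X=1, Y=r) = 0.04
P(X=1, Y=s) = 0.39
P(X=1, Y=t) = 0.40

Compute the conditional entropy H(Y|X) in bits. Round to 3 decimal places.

1.219 bits

Chain rule: H(Y|X) = H(X,Y) − H(X).
Marginals: p(X) = (0.1700, 0.8300), p(Y) = (0.1500, 0.4400, 0.4100).
H(X,Y) = 1.8771 bits; H(X) = 0.6577 bits.
H(Y|X) = 1.8771 − 0.6577 = 1.219 bits.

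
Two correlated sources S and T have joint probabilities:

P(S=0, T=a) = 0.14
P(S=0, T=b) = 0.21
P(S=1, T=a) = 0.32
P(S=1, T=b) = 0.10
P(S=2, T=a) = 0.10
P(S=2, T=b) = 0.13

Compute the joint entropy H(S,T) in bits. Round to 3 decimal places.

H(S,T) = −Σ p(x,y)·log₂ p(x,y) over all 6 cells.
  cell (0,a): −0.14·log₂0.14 = 0.3971
  cell (0,b): −0.21·log₂0.21 = 0.4728
  cell (1,a): −0.32·log₂0.32 = 0.5260
  cell (1,b): −0.10·log₂0.10 = 0.3322
  cell (2,a): −0.10·log₂0.10 = 0.3322
  cell (2,b): −0.13·log₂0.13 = 0.3826
Sum = 2.443 bits.

2.443 bits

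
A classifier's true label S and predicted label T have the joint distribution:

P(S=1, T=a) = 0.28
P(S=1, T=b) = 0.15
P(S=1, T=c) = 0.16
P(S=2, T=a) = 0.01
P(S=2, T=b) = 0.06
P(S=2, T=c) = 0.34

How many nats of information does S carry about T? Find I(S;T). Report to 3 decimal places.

Marginals: p(S) = (0.5900, 0.4100), p(T) = (0.2900, 0.2100, 0.5000).
I(S;T) = Σ p(x,y)·ln[p(x,y)/(p(x)p(y))].
  (1,a): 0.28·ln(1.6365) = 0.1379
  (1,b): 0.15·ln(1.2107) = 0.0287
  (1,c): 0.16·ln(0.5424) = -0.0979
  (2,a): 0.01·ln(0.0841) = -0.0248
  (2,b): 0.06·ln(0.6969) = -0.0217
  (2,c): 0.34·ln(1.6585) = 0.1720
Sum = 0.194 nats.

0.194 nats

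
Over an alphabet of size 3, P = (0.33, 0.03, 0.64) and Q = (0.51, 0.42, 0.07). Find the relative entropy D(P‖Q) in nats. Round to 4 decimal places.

D(P‖Q) = Σ p·ln(p/q).
  0.33·ln(0.33/0.51) = -0.14365
  0.03·ln(0.03/0.42) = -0.07917
  0.64·ln(0.64/0.07) = 1.41630
D(P‖Q) = 1.1935 nats.

1.1935 nats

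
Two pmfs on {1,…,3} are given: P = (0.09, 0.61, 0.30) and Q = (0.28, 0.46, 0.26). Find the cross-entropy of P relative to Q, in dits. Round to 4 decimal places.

0.4310 dits

H(P,Q) = −Σ p·log₁₀ q.
  −0.09·log₁₀(0.28) = 0.04976
  −0.61·log₁₀(0.46) = 0.20572
  −0.30·log₁₀(0.26) = 0.17551
H(P,Q) = 0.4310 dits.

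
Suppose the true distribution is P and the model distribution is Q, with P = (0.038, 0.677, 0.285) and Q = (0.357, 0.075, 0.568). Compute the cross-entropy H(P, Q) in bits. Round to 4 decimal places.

H(P,Q) = −Σ p·log₂ q.
  −0.038·log₂(0.357) = 0.05647
  −0.677·log₂(0.075) = 2.52993
  −0.285·log₂(0.568) = 0.23257
H(P,Q) = 2.8190 bits.

2.8190 bits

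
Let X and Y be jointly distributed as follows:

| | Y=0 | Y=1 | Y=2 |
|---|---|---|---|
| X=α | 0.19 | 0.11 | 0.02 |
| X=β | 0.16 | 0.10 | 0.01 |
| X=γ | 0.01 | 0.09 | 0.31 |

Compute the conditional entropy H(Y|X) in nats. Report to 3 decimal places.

Chain rule: H(Y|X) = H(X,Y) − H(X).
Marginals: p(X) = (0.3200, 0.2700, 0.4100), p(Y) = (0.3600, 0.3000, 0.3400).
H(X,Y) = 1.8319 nats; H(X) = 1.0837 nats.
H(Y|X) = 1.8319 − 1.0837 = 0.748 nats.

0.748 nats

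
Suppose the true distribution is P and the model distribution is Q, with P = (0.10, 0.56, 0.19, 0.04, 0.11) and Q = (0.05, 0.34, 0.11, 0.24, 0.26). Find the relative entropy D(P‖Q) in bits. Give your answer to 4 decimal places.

0.4130 bits

D(P‖Q) = Σ p·log₂(p/q).
  0.10·log₂(0.10/0.05) = 0.10000
  0.56·log₂(0.56/0.34) = 0.40314
  0.19·log₂(0.19/0.11) = 0.14981
  0.04·log₂(0.04/0.24) = -0.10340
  0.11·log₂(0.11/0.26) = -0.13651
D(P‖Q) = 0.4130 bits.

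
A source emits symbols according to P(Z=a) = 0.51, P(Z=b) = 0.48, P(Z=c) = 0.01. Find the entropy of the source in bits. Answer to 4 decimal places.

H(Z) = −Σ p·log₂ p.
  −(0.51)·log₂(0.51) = 0.49543
  −(0.48)·log₂(0.48) = 0.50827
  −(0.01)·log₂(0.01) = 0.06644
Sum: 0.49543 + 0.50827 + 0.06644 = 1.0701 bits.

1.0701 bits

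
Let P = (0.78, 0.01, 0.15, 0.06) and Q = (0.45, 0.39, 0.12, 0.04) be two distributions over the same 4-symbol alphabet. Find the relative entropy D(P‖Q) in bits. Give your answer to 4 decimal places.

0.6495 bits

D(P‖Q) = Σ p·log₂(p/q).
  0.78·log₂(0.78/0.45) = 0.61897
  0.01·log₂(0.01/0.39) = -0.05285
  0.15·log₂(0.15/0.12) = 0.04829
  0.06·log₂(0.06/0.04) = 0.03510
D(P‖Q) = 0.6495 bits.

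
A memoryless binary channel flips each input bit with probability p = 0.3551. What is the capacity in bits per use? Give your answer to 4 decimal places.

Binary symmetric channel: C = 1 − h₂(ε) where h₂ is the binary entropy function.
h₂(0.3551) = −0.3551·log₂0.3551 − 0.6449·log₂0.6449 = 0.9385.
C = 1 − 0.9385 = 0.0615 bits per channel use.

0.0615 bits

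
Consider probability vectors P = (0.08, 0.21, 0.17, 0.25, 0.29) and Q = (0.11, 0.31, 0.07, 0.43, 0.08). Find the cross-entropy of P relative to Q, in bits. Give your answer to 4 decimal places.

H(P,Q) = −Σ p·log₂ q.
  −0.08·log₂(0.11) = 0.25475
  −0.21·log₂(0.31) = 0.35483
  −0.17·log₂(0.07) = 0.65221
  −0.25·log₂(0.43) = 0.30440
  −0.29·log₂(0.08) = 1.05672
H(P,Q) = 2.6229 bits.

2.6229 bits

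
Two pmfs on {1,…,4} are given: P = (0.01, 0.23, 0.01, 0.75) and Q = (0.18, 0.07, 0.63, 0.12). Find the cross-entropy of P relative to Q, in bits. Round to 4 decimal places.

3.2080 bits

H(P,Q) = −Σ p·log₂ q.
  −0.01·log₂(0.18) = 0.02474
  −0.23·log₂(0.07) = 0.88240
  −0.01·log₂(0.63) = 0.00667
  −0.75·log₂(0.12) = 2.29417
H(P,Q) = 3.2080 bits.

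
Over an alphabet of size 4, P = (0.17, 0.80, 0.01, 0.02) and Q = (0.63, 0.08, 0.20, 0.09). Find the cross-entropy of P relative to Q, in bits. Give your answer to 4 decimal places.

H(P,Q) = −Σ p·log₂ q.
  −0.17·log₂(0.63) = 0.11332
  −0.80·log₂(0.08) = 2.91508
  −0.01·log₂(0.20) = 0.02322
  −0.02·log₂(0.09) = 0.06948
H(P,Q) = 3.1211 bits.

3.1211 bits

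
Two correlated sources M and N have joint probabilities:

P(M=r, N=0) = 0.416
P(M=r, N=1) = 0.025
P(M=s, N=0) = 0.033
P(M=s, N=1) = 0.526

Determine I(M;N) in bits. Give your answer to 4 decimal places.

0.6730 bits

Marginals: p(M) = (0.4410, 0.5590), p(N) = (0.4490, 0.5510).
I(M;N) = Σ p(x,y)·log₂[p(x,y)/(p(x)p(y))].
  (r,0): 0.416·log₂(2.1009) = 0.44554
  (r,1): 0.025·log₂(0.1029) = -0.08202
  (s,0): 0.033·log₂(0.1315) = -0.09659
  (s,1): 0.526·log₂(1.7077) = 0.40612
Sum = 0.6730 bits.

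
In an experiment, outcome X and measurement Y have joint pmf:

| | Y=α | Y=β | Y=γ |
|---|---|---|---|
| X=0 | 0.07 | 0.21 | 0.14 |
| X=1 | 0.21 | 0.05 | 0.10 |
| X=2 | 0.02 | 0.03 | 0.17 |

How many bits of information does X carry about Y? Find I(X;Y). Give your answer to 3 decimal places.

0.244 bits

Marginals: p(X) = (0.4200, 0.3600, 0.2200), p(Y) = (0.3000, 0.2900, 0.4100).
I(X;Y) = Σ p(x,y)·log₂[p(x,y)/(p(x)p(y))].
  (0,α): 0.07·log₂(0.5556) = -0.0594
  (0,β): 0.21·log₂(1.7241) = 0.1650
  (0,γ): 0.14·log₂(0.8130) = -0.0418
  (1,α): 0.21·log₂(1.9444) = 0.2015
  (1,β): 0.05·log₂(0.4789) = -0.0531
  (1,γ): 0.10·log₂(0.6775) = -0.0562
  (2,α): 0.02·log₂(0.3030) = -0.0344
  (2,β): 0.03·log₂(0.4702) = -0.0327
  (2,γ): 0.17·log₂(1.8847) = 0.1554
Sum = 0.244 bits.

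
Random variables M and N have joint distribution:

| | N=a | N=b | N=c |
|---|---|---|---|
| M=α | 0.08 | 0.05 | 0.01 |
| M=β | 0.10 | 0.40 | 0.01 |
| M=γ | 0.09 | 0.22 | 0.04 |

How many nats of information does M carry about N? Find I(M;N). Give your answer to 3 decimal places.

0.057 nats

Marginals: p(M) = (0.1400, 0.5100, 0.3500), p(N) = (0.2700, 0.6700, 0.0600).
I(M;N) = H(M) + H(N) − H(M,N).
H(M) = 0.9861, H(N) = 0.7906, H(M,N) = 1.7193.
I(M;N) = 0.9861 + 0.7906 − 1.7193 = 0.057 nats.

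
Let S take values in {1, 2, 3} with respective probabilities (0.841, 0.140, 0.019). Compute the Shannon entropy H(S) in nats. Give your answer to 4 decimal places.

H(S) = −Σ p·ln p.
  −(0.841)·ln(0.841) = 0.14563
  −(0.140)·ln(0.140) = 0.27526
  −(0.019)·ln(0.019) = 0.07530
Sum: 0.14563 + 0.27526 + 0.07530 = 0.4962 nats.

0.4962 nats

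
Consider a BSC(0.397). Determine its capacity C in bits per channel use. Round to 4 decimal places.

Binary symmetric channel: C = 1 − h₂(ε) where h₂ is the binary entropy function.
h₂(0.397) = −0.397·log₂0.397 − 0.603·log₂0.603 = 0.9692.
C = 1 − 0.9692 = 0.0308 bits per channel use.

0.0308 bits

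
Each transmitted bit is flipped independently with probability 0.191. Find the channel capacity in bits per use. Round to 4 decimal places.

Binary symmetric channel: C = 1 − h₂(ε) where h₂ is the binary entropy function.
h₂(0.191) = −0.191·log₂0.191 − 0.809·log₂0.809 = 0.7036.
C = 1 − 0.7036 = 0.2964 bits per channel use.

0.2964 bits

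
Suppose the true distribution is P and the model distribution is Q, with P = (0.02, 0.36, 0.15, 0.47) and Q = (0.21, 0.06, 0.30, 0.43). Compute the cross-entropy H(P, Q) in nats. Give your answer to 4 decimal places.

H(P,Q) = −Σ p·ln q.
  −0.02·ln(0.21) = 0.03121
  −0.36·ln(0.06) = 1.01283
  −0.15·ln(0.30) = 0.18060
  −0.47·ln(0.43) = 0.39667
H(P,Q) = 1.6213 nats.

1.6213 nats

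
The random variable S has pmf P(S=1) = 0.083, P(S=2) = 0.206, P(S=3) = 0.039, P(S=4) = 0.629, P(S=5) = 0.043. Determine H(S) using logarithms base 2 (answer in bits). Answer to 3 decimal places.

1.566 bits

H(S) = −Σ p·log₂ p.
  −(0.083)·log₂(0.083) = 0.2980
  −(0.206)·log₂(0.206) = 0.4695
  −(0.039)·log₂(0.039) = 0.1825
  −(0.629)·log₂(0.629) = 0.4207
  −(0.043)·log₂(0.043) = 0.1952
Sum: 0.2980 + 0.4695 + 0.1825 + 0.4207 + 0.1952 = 1.566 bits.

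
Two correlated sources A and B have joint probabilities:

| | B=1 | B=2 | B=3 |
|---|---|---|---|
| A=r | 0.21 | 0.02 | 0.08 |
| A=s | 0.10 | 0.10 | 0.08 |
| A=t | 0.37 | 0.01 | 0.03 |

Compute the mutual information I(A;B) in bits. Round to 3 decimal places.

Marginals: p(A) = (0.3100, 0.2800, 0.4100), p(B) = (0.6800, 0.1300, 0.1900).
I(A;B) = Σ p(x,y)·log₂[p(x,y)/(p(x)p(y))].
  (r,1): 0.21·log₂(0.9962) = -0.0012
  (r,2): 0.02·log₂(0.4963) = -0.0202
  (r,3): 0.08·log₂(1.3582) = 0.0353
  (s,1): 0.10·log₂(0.5252) = -0.0929
  (s,2): 0.10·log₂(2.7473) = 0.1458
  (s,3): 0.08·log₂(1.5038) = 0.0471
  (t,1): 0.37·log₂(1.3271) = 0.1511
  (t,2): 0.01·log₂(0.1876) = -0.0241
  (t,3): 0.03·log₂(0.3851) = -0.0413
Sum = 0.200 bits.

0.200 bits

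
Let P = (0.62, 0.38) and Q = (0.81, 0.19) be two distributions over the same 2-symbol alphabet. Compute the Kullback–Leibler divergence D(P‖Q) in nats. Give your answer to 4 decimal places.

0.0977 nats

D(P‖Q) = Σ p·ln(p/q).
  0.62·ln(0.62/0.81) = -0.16574
  0.38·ln(0.38/0.19) = 0.26340
D(P‖Q) = 0.0977 nats.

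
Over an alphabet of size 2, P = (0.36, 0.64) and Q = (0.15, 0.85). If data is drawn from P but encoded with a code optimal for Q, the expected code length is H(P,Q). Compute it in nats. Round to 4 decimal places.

H(P,Q) = −Σ p·ln q.
  −0.36·ln(0.15) = 0.68296
  −0.64·ln(0.85) = 0.10401
H(P,Q) = 0.7870 nats.

0.7870 nats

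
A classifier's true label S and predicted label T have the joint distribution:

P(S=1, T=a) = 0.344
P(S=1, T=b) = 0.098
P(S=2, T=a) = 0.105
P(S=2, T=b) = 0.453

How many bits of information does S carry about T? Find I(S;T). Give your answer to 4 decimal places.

Marginals: p(S) = (0.4420, 0.5580), p(T) = (0.4490, 0.5510).
I(S;T) = Σ p(x,y)·log₂[p(x,y)/(p(x)p(y))].
  (1,a): 0.344·log₂(1.7334) = 0.27299
  (1,b): 0.098·log₂(0.4024) = -0.12871
  (2,a): 0.105·log₂(0.4191) = -0.13174
  (2,b): 0.453·log₂(1.4734) = 0.25328
Sum = 0.2658 bits.

0.2658 bits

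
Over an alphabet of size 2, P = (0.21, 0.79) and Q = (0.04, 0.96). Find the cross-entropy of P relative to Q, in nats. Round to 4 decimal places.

H(P,Q) = −Σ p·ln q.
  −0.21·ln(0.04) = 0.67596
  −0.79·ln(0.96) = 0.03225
H(P,Q) = 0.7082 nats.

0.7082 nats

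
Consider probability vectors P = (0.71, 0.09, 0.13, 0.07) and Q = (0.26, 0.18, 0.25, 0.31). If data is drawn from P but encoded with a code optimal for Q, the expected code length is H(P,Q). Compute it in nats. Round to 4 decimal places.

H(P,Q) = −Σ p·ln q.
  −0.71·ln(0.26) = 0.95642
  −0.09·ln(0.18) = 0.15433
  −0.13·ln(0.25) = 0.18022
  −0.07·ln(0.31) = 0.08198
H(P,Q) = 1.3730 nats.

1.3730 nats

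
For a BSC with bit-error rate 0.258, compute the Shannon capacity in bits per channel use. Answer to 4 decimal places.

Binary symmetric channel: C = 1 − h₂(ε) where h₂ is the binary entropy function.
h₂(0.258) = −0.258·log₂0.258 − 0.742·log₂0.742 = 0.8237.
C = 1 − 0.8237 = 0.1763 bits per channel use.

0.1763 bits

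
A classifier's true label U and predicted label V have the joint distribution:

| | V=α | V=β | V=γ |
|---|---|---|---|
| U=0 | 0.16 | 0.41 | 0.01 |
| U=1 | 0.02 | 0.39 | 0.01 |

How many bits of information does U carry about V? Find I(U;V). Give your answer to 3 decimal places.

Marginals: p(U) = (0.5800, 0.4200), p(V) = (0.1800, 0.8000, 0.0200).
I(U;V) = Σ p(x,y)·log₂[p(x,y)/(p(x)p(y))].
  (0,α): 0.16·log₂(1.5326) = 0.0986
  (0,β): 0.41·log₂(0.8836) = -0.0732
  (0,γ): 0.01·log₂(0.8621) = -0.0021
  (1,α): 0.02·log₂(0.2646) = -0.0384
  (1,β): 0.39·log₂(1.1607) = 0.0839
  (1,γ): 0.01·log₂(1.1905) = 0.0025
Sum = 0.071 bits.

0.071 bits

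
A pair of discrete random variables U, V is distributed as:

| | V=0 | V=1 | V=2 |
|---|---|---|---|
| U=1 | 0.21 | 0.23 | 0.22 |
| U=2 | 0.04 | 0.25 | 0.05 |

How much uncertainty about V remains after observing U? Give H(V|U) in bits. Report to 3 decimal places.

1.418 bits

Marginals: p(U) = (0.6600, 0.3400), p(V) = (0.2500, 0.4800, 0.2700).
H(V|U) = Σ p(U) · H(V|U=·).
  U=1: p=0.6600, H(V|U=1) = 1.5840
  U=2: p=0.3400, H(V|U=2) = 1.0961
Weighted sum = 1.418 bits.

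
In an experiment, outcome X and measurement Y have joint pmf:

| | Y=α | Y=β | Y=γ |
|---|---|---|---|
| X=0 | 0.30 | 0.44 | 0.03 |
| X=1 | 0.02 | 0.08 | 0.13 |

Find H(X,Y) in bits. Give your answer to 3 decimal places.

H(X,Y) = −Σ p(x,y)·log₂ p(x,y) over all 6 cells.
  cell (0,α): −0.30·log₂0.30 = 0.5211
  cell (0,β): −0.44·log₂0.44 = 0.5211
  cell (0,γ): −0.03·log₂0.03 = 0.1518
  cell (1,α): −0.02·log₂0.02 = 0.1129
  cell (1,β): −0.08·log₂0.08 = 0.2915
  cell (1,γ): −0.13·log₂0.13 = 0.3826
Sum = 1.981 bits.

1.981 bits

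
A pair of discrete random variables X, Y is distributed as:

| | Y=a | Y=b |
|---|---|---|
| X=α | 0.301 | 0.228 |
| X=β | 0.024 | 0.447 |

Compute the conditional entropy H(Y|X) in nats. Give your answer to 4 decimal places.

0.4564 nats

Chain rule: H(Y|X) = H(X,Y) − H(X).
Marginals: p(X) = (0.5290, 0.4710), p(Y) = (0.3250, 0.6750).
H(X,Y) = 1.1479 nats; H(X) = 0.6915 nats.
H(Y|X) = 1.1479 − 0.6915 = 0.4564 nats.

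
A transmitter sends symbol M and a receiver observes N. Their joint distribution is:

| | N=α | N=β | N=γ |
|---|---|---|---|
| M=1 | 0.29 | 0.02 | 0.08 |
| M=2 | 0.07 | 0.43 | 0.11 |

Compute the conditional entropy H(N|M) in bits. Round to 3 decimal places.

1.100 bits

Marginals: p(M) = (0.3900, 0.6100), p(N) = (0.3600, 0.4500, 0.1900).
H(N|M) = Σ p(M) · H(N|M=·).
  M=1: p=0.3900, H(N|M=1) = 1.0064
  M=2: p=0.6100, H(N|M=2) = 1.1597
Weighted sum = 1.100 bits.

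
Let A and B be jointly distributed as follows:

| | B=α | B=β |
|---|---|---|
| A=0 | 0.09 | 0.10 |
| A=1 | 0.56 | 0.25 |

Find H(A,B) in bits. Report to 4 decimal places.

H(A,B) = −Σ p(x,y)·log₂ p(x,y) over all 4 cells.
  cell (0,α): −0.09·log₂0.09 = 0.31265
  cell (0,β): −0.10·log₂0.10 = 0.33219
  cell (1,α): −0.56·log₂0.56 = 0.46844
  cell (1,β): −0.25·log₂0.25 = 0.50000
Sum = 1.6133 bits.

1.6133 bits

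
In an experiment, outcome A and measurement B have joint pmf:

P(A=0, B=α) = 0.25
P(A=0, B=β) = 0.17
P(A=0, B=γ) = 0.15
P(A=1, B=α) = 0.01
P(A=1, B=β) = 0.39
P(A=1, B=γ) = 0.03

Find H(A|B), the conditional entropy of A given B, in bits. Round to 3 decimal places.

Chain rule: H(A|B) = H(A,B) − H(B).
Marginals: p(A) = (0.5700, 0.4300), p(B) = (0.2600, 0.5600, 0.1800).
H(A,B) = 2.0931 bits; H(B) = 1.4190 bits.
H(A|B) = 2.0931 − 1.4190 = 0.674 bits.

0.674 bits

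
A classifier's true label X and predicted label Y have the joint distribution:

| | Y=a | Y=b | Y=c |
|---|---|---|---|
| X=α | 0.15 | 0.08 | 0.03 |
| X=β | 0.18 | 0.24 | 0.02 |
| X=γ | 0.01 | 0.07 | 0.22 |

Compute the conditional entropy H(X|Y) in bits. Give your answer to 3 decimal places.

Marginals: p(X) = (0.2600, 0.4400, 0.3000), p(Y) = (0.3400, 0.3900, 0.2700).
H(X|Y) = Σ p(Y) · H(X|Y=·).
  Y=a: p=0.3400, H(X|Y=a) = 1.1562
  Y=b: p=0.3900, H(X|Y=b) = 1.3446
  Y=c: p=0.2700, H(X|Y=c) = 0.8711
Weighted sum = 1.153 bits.

1.153 bits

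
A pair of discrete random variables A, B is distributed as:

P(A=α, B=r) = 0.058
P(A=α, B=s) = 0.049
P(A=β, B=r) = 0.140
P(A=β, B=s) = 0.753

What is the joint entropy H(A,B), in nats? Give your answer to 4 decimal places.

0.8018 nats

H(A,B) = −Σ p(x,y)·ln p(x,y) over all 4 cells.
  cell (α,r): −0.058·ln0.058 = 0.16514
  cell (α,s): −0.049·ln0.049 = 0.14778
  cell (β,r): −0.140·ln0.140 = 0.27526
  cell (β,s): −0.753·ln0.753 = 0.21362
Sum = 0.8018 nats.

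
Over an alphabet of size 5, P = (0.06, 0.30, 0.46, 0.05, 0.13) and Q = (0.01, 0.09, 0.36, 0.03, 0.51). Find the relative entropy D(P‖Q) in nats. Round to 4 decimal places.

0.4293 nats

D(P‖Q) = Σ p·ln(p/q).
  0.06·ln(0.06/0.01) = 0.10751
  0.30·ln(0.30/0.09) = 0.36119
  0.46·ln(0.46/0.36) = 0.11276
  0.05·ln(0.05/0.03) = 0.02554
  0.13·ln(0.13/0.51) = -0.17769
D(P‖Q) = 0.4293 nats.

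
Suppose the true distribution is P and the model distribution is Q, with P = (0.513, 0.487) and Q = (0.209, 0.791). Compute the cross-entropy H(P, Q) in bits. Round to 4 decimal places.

H(P,Q) = −Σ p·log₂ q.
  −0.513·log₂(0.209) = 1.15857
  −0.487·log₂(0.791) = 0.16473
H(P,Q) = 1.3233 bits.

1.3233 bits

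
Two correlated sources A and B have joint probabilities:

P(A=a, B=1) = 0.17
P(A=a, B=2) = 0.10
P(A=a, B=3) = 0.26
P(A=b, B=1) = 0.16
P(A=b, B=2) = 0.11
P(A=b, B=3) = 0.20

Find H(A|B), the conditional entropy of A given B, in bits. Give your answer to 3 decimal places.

0.994 bits

Marginals: p(A) = (0.5300, 0.4700), p(B) = (0.3300, 0.2100, 0.4600).
H(A|B) = Σ p(B) · H(A|B=·).
  B=1: p=0.3300, H(A|B=1) = 0.9993
  B=2: p=0.2100, H(A|B=2) = 0.9984
  B=3: p=0.4600, H(A|B=3) = 0.9877
Weighted sum = 0.994 bits.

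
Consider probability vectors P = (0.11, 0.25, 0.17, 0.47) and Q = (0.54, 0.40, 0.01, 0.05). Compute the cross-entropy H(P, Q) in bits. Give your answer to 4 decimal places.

3.5890 bits

H(P,Q) = −Σ p·log₂ q.
  −0.11·log₂(0.54) = 0.09779
  −0.25·log₂(0.40) = 0.33048
  −0.17·log₂(0.01) = 1.12946
  −0.47·log₂(0.05) = 2.03131
H(P,Q) = 3.5890 bits.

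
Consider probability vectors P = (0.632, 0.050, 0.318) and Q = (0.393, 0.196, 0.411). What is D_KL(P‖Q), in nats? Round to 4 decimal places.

0.1504 nats

D(P‖Q) = Σ p·ln(p/q).
  0.632·ln(0.632/0.393) = 0.30025
  0.050·ln(0.050/0.196) = -0.06830
  0.318·ln(0.318/0.411) = -0.08158
D(P‖Q) = 0.1504 nats.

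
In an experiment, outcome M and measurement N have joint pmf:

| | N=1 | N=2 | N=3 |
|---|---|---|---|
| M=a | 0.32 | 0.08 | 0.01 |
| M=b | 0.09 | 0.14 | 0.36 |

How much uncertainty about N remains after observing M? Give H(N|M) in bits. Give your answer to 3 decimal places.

1.148 bits

Chain rule: H(N|M) = H(M,N) − H(M).
Marginals: p(M) = (0.4100, 0.5900), p(N) = (0.4100, 0.2200, 0.3700).
H(M,N) = 2.1244 bits; H(M) = 0.9765 bits.
H(N|M) = 2.1244 − 0.9765 = 1.148 bits.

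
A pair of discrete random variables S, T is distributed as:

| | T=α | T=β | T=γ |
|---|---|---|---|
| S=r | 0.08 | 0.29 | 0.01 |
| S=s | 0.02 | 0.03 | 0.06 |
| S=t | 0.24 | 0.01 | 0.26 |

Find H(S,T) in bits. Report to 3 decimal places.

2.450 bits

H(S,T) = −Σ p(x,y)·log₂ p(x,y) over all 9 cells.
  cell (r,α): −0.08·log₂0.08 = 0.2915
  cell (r,β): −0.29·log₂0.29 = 0.5179
  cell (r,γ): −0.01·log₂0.01 = 0.0664
  cell (s,α): −0.02·log₂0.02 = 0.1129
  cell (s,β): −0.03·log₂0.03 = 0.1518
  cell (s,γ): −0.06·log₂0.06 = 0.2435
  cell (t,α): −0.24·log₂0.24 = 0.4941
  cell (t,β): −0.01·log₂0.01 = 0.0664
  cell (t,γ): −0.26·log₂0.26 = 0.5053
Sum = 2.450 bits.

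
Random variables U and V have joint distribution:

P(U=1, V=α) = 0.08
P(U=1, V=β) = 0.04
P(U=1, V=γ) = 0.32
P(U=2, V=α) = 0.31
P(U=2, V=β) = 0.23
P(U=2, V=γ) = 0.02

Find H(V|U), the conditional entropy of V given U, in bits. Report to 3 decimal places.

1.138 bits

Chain rule: H(V|U) = H(U,V) − H(U).
Marginals: p(U) = (0.4400, 0.5600), p(V) = (0.3900, 0.2700, 0.3400).
H(U,V) = 2.1276 bits; H(U) = 0.9896 bits.
H(V|U) = 2.1276 − 0.9896 = 1.138 bits.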